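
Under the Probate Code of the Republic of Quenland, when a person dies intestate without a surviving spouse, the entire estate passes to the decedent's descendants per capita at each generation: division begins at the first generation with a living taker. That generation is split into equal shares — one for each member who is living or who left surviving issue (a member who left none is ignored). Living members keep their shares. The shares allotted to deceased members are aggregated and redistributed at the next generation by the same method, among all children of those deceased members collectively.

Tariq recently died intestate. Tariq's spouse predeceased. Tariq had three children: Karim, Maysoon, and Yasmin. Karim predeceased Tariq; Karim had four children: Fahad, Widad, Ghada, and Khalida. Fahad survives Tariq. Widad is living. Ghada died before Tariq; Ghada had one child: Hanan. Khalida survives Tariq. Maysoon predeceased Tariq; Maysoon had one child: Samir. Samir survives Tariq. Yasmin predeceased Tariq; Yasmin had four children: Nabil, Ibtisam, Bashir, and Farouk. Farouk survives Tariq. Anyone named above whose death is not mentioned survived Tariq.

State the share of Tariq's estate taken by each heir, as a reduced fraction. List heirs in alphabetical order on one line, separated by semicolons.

Bashir 1/9; Fahad 1/9; Farouk 1/9; Hanan 1/9; Ibtisam 1/9; Khalida 1/9; Nabil 1/9; Samir 1/9; Widad 1/9

There is no surviving spouse, so the entire estate passes to Tariq's descendants per capita at each generation.
No one at generation 1 (Karim, Maysoon, Yasmin) is living; moving to the next generation.
At generation 2 (Fahad, Widad, Ghada, Khalida, Samir, Nabil, Ibtisam, Bashir, Farouk) there are 9 shares of (1)/9 = 1/9 each.
Living: Fahad, Widad, Khalida, Samir, Nabil, Ibtisam, Bashir, and Farouk — each takes 1/9.
Deceased: Ghada. That 1/9 share is carried to generation 3.
At generation 3 (Hanan) there are 1 shares of (1/9)/1 = 1/9 each.
Living: Hanan — each takes 1/9.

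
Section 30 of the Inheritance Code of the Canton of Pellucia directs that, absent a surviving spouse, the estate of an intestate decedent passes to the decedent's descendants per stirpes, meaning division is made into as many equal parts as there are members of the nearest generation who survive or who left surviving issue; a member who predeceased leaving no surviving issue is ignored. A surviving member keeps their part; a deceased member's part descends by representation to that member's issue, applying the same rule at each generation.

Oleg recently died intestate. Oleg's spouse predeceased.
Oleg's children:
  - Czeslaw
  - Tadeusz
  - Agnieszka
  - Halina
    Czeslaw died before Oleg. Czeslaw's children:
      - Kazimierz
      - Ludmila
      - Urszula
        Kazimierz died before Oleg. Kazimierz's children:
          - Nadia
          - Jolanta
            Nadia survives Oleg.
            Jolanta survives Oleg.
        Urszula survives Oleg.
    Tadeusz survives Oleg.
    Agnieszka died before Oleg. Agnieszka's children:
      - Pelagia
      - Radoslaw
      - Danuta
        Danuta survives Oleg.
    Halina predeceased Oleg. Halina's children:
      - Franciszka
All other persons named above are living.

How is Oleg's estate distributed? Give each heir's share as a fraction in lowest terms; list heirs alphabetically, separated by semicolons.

There is no surviving spouse, so the entire estate passes to Oleg's descendants per stirpes.
The estate is divided into 4 equal shares of 1/4 among Czeslaw, Tadeusz, Agnieszka, Halina.
Czeslaw predeceased; the 1/4 allotted to Czeslaw's branch passes to Czeslaw's issue by representation.
The 1/4 is divided into 3 equal shares of 1/12 among Kazimierz, Ludmila, Urszula.
Kazimierz predeceased; the 1/12 allotted to Kazimierz's branch passes to Kazimierz's issue by representation.
The 1/12 is divided into 2 equal shares of 1/24 among Nadia, Jolanta.
Nadia is living and takes 1/24.
Jolanta is living and takes 1/24.
Ludmila is living and takes 1/12.
Urszula is living and takes 1/12.
Tadeusz is living and takes 1/4.
Agnieszka predeceased; the 1/4 allotted to Agnieszka's branch passes to Agnieszka's issue by representation.
The 1/4 is divided into 3 equal shares of 1/12 among Pelagia, Radoslaw, Danuta.
Pelagia is living and takes 1/12.
Radoslaw is living and takes 1/12.
Danuta is living and takes 1/12.
Halina predeceased; the 1/4 allotted to Halina's branch passes to Halina's issue by representation.
Franciszka is the sole taker at this level and receives the full 1/4.

Danuta 1/12; Franciszka 1/4; Jolanta 1/24; Ludmila 1/12; Nadia 1/24; Pelagia 1/12; Radoslaw 1/12; Tadeusz 1/4; Urszula 1/12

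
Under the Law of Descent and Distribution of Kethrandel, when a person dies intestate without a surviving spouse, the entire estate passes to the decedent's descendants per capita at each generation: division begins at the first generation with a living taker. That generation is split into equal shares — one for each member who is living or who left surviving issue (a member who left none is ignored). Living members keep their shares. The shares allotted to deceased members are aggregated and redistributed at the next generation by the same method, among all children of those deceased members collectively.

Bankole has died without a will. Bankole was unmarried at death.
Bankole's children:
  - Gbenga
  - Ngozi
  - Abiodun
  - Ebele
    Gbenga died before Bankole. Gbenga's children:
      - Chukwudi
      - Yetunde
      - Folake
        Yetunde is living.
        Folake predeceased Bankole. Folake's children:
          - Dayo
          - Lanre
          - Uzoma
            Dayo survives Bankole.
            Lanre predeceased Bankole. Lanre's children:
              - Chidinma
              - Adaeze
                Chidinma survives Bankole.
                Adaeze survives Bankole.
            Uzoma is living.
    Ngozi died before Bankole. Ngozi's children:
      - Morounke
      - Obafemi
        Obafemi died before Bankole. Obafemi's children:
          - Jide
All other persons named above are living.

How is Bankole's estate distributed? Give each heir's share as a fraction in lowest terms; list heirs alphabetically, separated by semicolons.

There is no surviving spouse, so the entire estate passes to Bankole's descendants per capita at each generation.
At generation 1 (Gbenga, Ngozi, Abiodun, Ebele) there are 4 shares of (1)/4 = 1/4 each.
Living: Abiodun and Ebele — each takes 1/4.
Deceased: Gbenga and Ngozi. Their combined 1/2 is pooled and carried to generation 2.
At generation 2 (Chukwudi, Yetunde, Folake, Morounke, Obafemi) there are 5 shares of (1/2)/5 = 1/10 each.
Living: Chukwudi, Yetunde, and Morounke — each takes 1/10.
Deceased: Folake and Obafemi. Their combined 1/5 is pooled and carried to generation 3.
At generation 3 (Dayo, Lanre, Uzoma, Jide) there are 4 shares of (1/5)/4 = 1/20 each.
Living: Dayo, Uzoma, and Jide — each takes 1/20.
Deceased: Lanre. That 1/20 share is carried to generation 4.
At generation 4 (Chidinma, Adaeze) there are 2 shares of (1/20)/2 = 1/40 each.
Living: Chidinma and Adaeze — each takes 1/40.

Abiodun 1/4; Adaeze 1/40; Chidinma 1/40; Chukwudi 1/10; Dayo 1/20; Ebele 1/4; Jide 1/20; Morounke 1/10; Uzoma 1/20; Yetunde 1/10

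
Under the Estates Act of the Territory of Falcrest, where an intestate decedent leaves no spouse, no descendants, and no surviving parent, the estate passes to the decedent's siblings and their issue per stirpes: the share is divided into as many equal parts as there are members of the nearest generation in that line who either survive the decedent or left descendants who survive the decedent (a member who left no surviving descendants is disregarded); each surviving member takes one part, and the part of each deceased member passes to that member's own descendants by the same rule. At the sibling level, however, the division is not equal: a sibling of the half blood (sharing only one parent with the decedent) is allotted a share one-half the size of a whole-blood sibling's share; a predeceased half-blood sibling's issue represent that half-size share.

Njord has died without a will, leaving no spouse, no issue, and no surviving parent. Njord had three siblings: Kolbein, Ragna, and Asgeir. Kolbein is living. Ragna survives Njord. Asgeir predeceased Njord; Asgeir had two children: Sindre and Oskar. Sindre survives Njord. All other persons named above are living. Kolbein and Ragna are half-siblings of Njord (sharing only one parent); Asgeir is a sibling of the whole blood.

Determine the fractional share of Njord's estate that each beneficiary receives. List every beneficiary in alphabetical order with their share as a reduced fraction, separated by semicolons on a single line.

No spouse, descendants, or parent survives, so the estate passes to Njord's siblings per stirpes.
Half-blood siblings count for one-half the weight of whole-blood siblings at the initial division.
Dividing 1 in proportion to weights (total weight 2): Kolbein (weight 1/2) → 1/4; Ragna (weight 1/2) → 1/4; Asgeir (weight 1) → 1/2.
Kolbein is living and takes 1/4.
Ragna is living and takes 1/4.
Asgeir predeceased; the 1/2 allotted to Asgeir's branch passes to Asgeir's issue by representation.
The 1/2 is divided into 2 equal shares of 1/4 among Sindre, Oskar.
Sindre is living and takes 1/4.
Oskar is living and takes 1/4.

Kolbein 1/4; Oskar 1/4; Ragna 1/4; Sindre 1/4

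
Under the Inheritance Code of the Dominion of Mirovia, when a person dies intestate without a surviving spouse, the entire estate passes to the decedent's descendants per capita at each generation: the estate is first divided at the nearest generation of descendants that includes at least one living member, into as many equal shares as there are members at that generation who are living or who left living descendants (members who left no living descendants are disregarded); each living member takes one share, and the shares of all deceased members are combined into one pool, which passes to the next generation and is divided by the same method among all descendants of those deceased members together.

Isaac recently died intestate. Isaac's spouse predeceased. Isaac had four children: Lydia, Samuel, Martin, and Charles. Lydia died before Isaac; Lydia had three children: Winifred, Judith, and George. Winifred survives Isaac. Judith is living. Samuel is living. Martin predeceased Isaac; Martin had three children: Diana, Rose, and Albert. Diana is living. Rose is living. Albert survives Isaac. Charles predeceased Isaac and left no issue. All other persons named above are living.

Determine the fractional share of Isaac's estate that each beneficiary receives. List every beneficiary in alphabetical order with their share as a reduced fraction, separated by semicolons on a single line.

Albert 1/9; Diana 1/9; George 1/9; Judith 1/9; Rose 1/9; Samuel 1/3; Winifred 1/9

There is no surviving spouse, so the entire estate passes to Isaac's descendants per capita at each generation.
At generation 1 (Lydia, Samuel, Martin) there are 3 shares of (1)/3 = 1/3 each.
Living: Samuel — each takes 1/3.
Deceased: Lydia and Martin. Their combined 2/3 is pooled and carried to generation 2.
At generation 2 (Winifred, Judith, George, Diana, Rose, Albert) there are 6 shares of (2/3)/6 = 1/9 each.
Living: Winifred, Judith, George, Diana, Rose, and Albert — each takes 1/9.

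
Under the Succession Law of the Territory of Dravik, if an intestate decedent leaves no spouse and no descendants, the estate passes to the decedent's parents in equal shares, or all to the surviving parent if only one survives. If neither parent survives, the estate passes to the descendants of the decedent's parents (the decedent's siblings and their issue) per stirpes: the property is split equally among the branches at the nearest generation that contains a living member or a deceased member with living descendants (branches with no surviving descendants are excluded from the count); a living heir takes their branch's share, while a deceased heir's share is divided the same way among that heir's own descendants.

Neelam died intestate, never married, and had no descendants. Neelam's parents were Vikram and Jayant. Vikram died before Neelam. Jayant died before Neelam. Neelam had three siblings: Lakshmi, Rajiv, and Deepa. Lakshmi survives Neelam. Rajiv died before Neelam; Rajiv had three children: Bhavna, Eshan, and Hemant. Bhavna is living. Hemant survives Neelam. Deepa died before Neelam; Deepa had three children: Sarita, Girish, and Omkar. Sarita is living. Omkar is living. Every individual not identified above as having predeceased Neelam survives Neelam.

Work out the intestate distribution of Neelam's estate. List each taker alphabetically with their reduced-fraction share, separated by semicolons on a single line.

Bhavna 1/9; Eshan 1/9; Girish 1/9; Hemant 1/9; Lakshmi 1/3; Omkar 1/9; Sarita 1/9

Neither parent survives and there are no descendants, so the estate passes to Neelam's siblings and their issue per stirpes.
The estate is divided into 3 equal shares of 1/3 among Lakshmi, Rajiv, Deepa.
Lakshmi is living and takes 1/3.
Rajiv predeceased; the 1/3 allotted to Rajiv's branch passes to Rajiv's issue by representation.
The 1/3 is divided into 3 equal shares of 1/9 among Bhavna, Eshan, Hemant.
Bhavna is living and takes 1/9.
Eshan is living and takes 1/9.
Hemant is living and takes 1/9.
Deepa predeceased; the 1/3 allotted to Deepa's branch passes to Deepa's issue by representation.
The 1/3 is divided into 3 equal shares of 1/9 among Sarita, Girish, Omkar.
Sarita is living and takes 1/9.
Girish is living and takes 1/9.
Omkar is living and takes 1/9.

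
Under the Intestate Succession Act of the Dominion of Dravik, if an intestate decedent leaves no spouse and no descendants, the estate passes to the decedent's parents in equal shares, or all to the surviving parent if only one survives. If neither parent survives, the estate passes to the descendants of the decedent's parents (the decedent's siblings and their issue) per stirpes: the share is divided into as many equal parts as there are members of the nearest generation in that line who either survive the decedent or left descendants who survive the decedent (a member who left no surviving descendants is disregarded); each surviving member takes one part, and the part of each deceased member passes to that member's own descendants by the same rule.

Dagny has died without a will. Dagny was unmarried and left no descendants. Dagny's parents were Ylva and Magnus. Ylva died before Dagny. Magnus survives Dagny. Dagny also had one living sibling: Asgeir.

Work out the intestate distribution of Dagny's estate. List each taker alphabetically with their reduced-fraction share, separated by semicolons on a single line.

Only one parent, Magnus, survives, so Magnus takes the entire estate. The siblings take nothing because a surviving parent has priority.

Magnus 1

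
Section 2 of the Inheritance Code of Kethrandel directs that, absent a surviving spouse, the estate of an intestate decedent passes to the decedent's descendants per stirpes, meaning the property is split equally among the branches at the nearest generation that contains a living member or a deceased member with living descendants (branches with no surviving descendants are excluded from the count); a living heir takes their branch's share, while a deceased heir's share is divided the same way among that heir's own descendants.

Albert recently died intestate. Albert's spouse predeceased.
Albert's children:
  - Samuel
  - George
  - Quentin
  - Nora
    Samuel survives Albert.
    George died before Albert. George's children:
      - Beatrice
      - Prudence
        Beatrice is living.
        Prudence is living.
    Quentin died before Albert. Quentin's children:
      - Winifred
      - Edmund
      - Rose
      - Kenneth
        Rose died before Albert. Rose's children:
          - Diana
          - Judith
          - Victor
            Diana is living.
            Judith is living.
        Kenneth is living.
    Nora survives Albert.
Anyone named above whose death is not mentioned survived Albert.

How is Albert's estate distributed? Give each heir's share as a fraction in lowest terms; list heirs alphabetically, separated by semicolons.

Beatrice 1/8; Diana 1/48; Edmund 1/16; Judith 1/48; Kenneth 1/16; Nora 1/4; Prudence 1/8; Samuel 1/4; Victor 1/48; Winifred 1/16

There is no surviving spouse, so the entire estate passes to Albert's descendants per stirpes.
The estate is divided into 4 equal shares of 1/4 among Samuel, George, Quentin, Nora.
Samuel is living and takes 1/4.
George predeceased; the 1/4 allotted to George's branch passes to George's issue by representation.
The 1/4 is divided into 2 equal shares of 1/8 among Beatrice, Prudence.
Beatrice is living and takes 1/8.
Prudence is living and takes 1/8.
Quentin predeceased; the 1/4 allotted to Quentin's branch passes to Quentin's issue by representation.
The 1/4 is divided into 4 equal shares of 1/16 among Winifred, Edmund, Rose, Kenneth.
Winifred is living and takes 1/16.
Edmund is living and takes 1/16.
Rose predeceased; the 1/16 allotted to Rose's branch passes to Rose's issue by representation.
The 1/16 is divided into 3 equal shares of 1/48 among Diana, Judith, Victor.
Diana is living and takes 1/48.
Judith is living and takes 1/48.
Victor is living and takes 1/48.
Kenneth is living and takes 1/16.
Nora is living and takes 1/4.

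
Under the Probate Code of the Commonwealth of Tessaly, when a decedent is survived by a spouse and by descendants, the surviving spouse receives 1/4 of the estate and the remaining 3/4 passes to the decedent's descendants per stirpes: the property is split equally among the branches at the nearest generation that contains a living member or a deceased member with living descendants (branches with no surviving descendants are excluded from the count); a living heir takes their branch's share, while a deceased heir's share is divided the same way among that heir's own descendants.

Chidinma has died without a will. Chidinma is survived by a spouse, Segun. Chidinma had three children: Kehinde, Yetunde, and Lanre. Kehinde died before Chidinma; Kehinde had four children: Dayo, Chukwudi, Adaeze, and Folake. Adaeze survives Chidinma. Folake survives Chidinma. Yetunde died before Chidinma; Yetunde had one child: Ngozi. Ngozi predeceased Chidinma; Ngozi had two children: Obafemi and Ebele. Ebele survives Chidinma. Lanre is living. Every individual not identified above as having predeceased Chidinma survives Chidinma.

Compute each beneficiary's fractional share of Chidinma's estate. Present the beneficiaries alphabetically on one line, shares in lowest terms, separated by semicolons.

Segun, as surviving spouse, takes 1/4.
The remaining 3/4 passes to Chidinma's descendants per stirpes.
The 3/4 is divided into 3 equal shares of 1/4 among Kehinde, Yetunde, Lanre.
Kehinde predeceased; the 1/4 allotted to Kehinde's branch passes to Kehinde's issue by representation.
The 1/4 is divided into 4 equal shares of 1/16 among Dayo, Chukwudi, Adaeze, Folake.
Dayo is living and takes 1/16.
Chukwudi is living and takes 1/16.
Adaeze is living and takes 1/16.
Folake is living and takes 1/16.
Yetunde predeceased; the 1/4 allotted to Yetunde's branch passes to Yetunde's issue by representation.
Ngozi's line is the sole branch at this level, so the full 1/4 passes to Ngozi's issue by representation.
The 1/4 is divided into 2 equal shares of 1/8 among Obafemi, Ebele.
Obafemi is living and takes 1/8.
Ebele is living and takes 1/8.
Lanre is living and takes 1/4.

Adaeze 1/16; Chukwudi 1/16; Dayo 1/16; Ebele 1/8; Folake 1/16; Lanre 1/4; Obafemi 1/8; Segun 1/4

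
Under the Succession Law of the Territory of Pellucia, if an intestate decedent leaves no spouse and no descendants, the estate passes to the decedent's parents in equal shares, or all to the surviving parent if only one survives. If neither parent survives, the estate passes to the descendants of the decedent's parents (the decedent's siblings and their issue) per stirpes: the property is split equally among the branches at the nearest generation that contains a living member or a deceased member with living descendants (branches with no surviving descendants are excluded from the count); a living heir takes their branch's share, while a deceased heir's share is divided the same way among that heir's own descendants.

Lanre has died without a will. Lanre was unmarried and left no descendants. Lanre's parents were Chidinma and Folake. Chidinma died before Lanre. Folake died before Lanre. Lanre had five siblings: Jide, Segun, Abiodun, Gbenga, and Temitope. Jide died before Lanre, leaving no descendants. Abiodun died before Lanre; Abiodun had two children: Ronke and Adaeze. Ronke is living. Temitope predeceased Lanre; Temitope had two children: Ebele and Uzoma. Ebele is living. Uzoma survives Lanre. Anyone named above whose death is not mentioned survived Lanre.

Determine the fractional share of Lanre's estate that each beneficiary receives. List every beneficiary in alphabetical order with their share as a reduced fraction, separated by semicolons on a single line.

Neither parent survives and there are no descendants, so the estate passes to Lanre's siblings and their issue per stirpes.
Jide left no surviving issue, so that branch lapses and is disregarded.
The estate is divided into 4 equal shares of 1/4 among Segun, Abiodun, Gbenga, Temitope.
Segun is living and takes 1/4.
Abiodun predeceased; the 1/4 allotted to Abiodun's branch passes to Abiodun's issue by representation.
The 1/4 is divided into 2 equal shares of 1/8 among Ronke, Adaeze.
Ronke is living and takes 1/8.
Adaeze is living and takes 1/8.
Gbenga is living and takes 1/4.
Temitope predeceased; the 1/4 allotted to Temitope's branch passes to Temitope's issue by representation.
The 1/4 is divided into 2 equal shares of 1/8 among Ebele, Uzoma.
Ebele is living and takes 1/8.
Uzoma is living and takes 1/8.

Adaeze 1/8; Ebele 1/8; Gbenga 1/4; Ronke 1/8; Segun 1/4; Uzoma 1/8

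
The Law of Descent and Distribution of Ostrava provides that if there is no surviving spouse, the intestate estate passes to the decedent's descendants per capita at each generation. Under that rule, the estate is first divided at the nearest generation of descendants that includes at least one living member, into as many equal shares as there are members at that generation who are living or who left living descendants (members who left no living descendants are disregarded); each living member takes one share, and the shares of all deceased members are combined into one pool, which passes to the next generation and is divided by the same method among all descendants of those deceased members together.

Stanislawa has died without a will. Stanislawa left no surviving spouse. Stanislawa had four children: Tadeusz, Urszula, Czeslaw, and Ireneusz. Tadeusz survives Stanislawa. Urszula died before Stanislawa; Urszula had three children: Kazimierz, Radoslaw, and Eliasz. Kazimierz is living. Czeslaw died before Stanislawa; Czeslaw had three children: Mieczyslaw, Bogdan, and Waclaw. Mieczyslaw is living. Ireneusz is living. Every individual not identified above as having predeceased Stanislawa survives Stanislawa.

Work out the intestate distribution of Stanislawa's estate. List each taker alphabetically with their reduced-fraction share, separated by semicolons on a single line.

Bogdan 1/12; Eliasz 1/12; Ireneusz 1/4; Kazimierz 1/12; Mieczyslaw 1/12; Radoslaw 1/12; Tadeusz 1/4; Waclaw 1/12

There is no surviving spouse, so the entire estate passes to Stanislawa's descendants per capita at each generation.
At generation 1 (Tadeusz, Urszula, Czeslaw, Ireneusz) there are 4 shares of (1)/4 = 1/4 each.
Living: Tadeusz and Ireneusz — each takes 1/4.
Deceased: Urszula and Czeslaw. Their combined 1/2 is pooled and carried to generation 2.
At generation 2 (Kazimierz, Radoslaw, Eliasz, Mieczyslaw, Bogdan, Waclaw) there are 6 shares of (1/2)/6 = 1/12 each.
Living: Kazimierz, Radoslaw, Eliasz, Mieczyslaw, Bogdan, and Waclaw — each takes 1/12.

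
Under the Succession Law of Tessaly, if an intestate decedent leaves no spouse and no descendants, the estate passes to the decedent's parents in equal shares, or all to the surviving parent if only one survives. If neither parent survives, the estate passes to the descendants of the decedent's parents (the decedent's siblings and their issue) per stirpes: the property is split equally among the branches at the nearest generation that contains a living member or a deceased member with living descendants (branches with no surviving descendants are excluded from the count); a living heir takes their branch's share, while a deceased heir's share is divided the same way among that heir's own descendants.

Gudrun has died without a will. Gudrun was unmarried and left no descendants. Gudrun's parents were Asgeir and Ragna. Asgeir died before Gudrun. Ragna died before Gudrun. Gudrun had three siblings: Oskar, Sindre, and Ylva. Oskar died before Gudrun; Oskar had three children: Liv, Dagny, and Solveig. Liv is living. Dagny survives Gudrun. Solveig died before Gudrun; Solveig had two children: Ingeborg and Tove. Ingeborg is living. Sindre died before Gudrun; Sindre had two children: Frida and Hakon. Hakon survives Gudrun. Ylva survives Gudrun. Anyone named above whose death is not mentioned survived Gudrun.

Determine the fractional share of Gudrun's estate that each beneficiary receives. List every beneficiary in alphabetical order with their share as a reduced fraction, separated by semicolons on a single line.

Dagny 1/9; Frida 1/6; Hakon 1/6; Ingeborg 1/18; Liv 1/9; Tove 1/18; Ylva 1/3

Neither parent survives and there are no descendants, so the estate passes to Gudrun's siblings and their issue per stirpes.
The estate is divided into 3 equal shares of 1/3 among Oskar, Sindre, Ylva.
Oskar predeceased; the 1/3 allotted to Oskar's branch passes to Oskar's issue by representation.
The 1/3 is divided into 3 equal shares of 1/9 among Liv, Dagny, Solveig.
Liv is living and takes 1/9.
Dagny is living and takes 1/9.
Solveig predeceased; the 1/9 allotted to Solveig's branch passes to Solveig's issue by representation.
The 1/9 is divided into 2 equal shares of 1/18 among Ingeborg, Tove.
Ingeborg is living and takes 1/18.
Tove is living and takes 1/18.
Sindre predeceased; the 1/3 allotted to Sindre's branch passes to Sindre's issue by representation.
The 1/3 is divided into 2 equal shares of 1/6 among Frida, Hakon.
Frida is living and takes 1/6.
Hakon is living and takes 1/6.
Ylva is living and takes 1/3.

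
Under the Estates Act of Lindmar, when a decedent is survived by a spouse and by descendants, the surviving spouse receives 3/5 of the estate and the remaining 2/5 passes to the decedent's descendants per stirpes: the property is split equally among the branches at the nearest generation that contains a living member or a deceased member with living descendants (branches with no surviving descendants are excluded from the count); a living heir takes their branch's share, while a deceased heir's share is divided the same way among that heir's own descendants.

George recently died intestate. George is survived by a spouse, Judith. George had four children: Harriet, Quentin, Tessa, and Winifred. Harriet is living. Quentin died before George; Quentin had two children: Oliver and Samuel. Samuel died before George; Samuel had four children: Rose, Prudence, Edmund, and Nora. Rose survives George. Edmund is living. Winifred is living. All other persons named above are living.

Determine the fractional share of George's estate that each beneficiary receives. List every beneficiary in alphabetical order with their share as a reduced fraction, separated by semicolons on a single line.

Edmund 1/80; Harriet 1/10; Judith 3/5; Nora 1/80; Oliver 1/20; Prudence 1/80; Rose 1/80; Tessa 1/10; Winifred 1/10

Judith, as surviving spouse, takes 3/5.
The remaining 2/5 passes to George's descendants per stirpes.
The 2/5 is divided into 4 equal shares of 1/10 among Harriet, Quentin, Tessa, Winifred.
Harriet is living and takes 1/10.
Quentin predeceased; the 1/10 allotted to Quentin's branch passes to Quentin's issue by representation.
The 1/10 is divided into 2 equal shares of 1/20 among Oliver, Samuel.
Oliver is living and takes 1/20.
Samuel predeceased; the 1/20 allotted to Samuel's branch passes to Samuel's issue by representation.
The 1/20 is divided into 4 equal shares of 1/80 among Rose, Prudence, Edmund, Nora.
Rose is living and takes 1/80.
Prudence is living and takes 1/80.
Edmund is living and takes 1/80.
Nora is living and takes 1/80.
Tessa is living and takes 1/10.
Winifred is living and takes 1/10.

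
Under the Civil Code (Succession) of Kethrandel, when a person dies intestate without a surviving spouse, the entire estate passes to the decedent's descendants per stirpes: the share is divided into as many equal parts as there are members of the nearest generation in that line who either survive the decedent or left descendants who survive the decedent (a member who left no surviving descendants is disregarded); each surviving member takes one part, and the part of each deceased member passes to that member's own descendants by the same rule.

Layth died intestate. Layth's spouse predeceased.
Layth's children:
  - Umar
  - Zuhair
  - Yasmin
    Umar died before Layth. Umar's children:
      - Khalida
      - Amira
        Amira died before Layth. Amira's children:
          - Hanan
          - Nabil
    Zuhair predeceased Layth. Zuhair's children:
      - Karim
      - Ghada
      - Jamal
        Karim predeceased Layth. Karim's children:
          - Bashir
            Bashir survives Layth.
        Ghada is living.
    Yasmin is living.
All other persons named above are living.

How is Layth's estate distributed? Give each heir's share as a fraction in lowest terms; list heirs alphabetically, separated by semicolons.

Bashir 1/9; Ghada 1/9; Hanan 1/12; Jamal 1/9; Khalida 1/6; Nabil 1/12; Yasmin 1/3

There is no surviving spouse, so the entire estate passes to Layth's descendants per stirpes.
The estate is divided into 3 equal shares of 1/3 among Umar, Zuhair, Yasmin.
Umar predeceased; the 1/3 allotted to Umar's branch passes to Umar's issue by representation.
The 1/3 is divided into 2 equal shares of 1/6 among Khalida, Amira.
Khalida is living and takes 1/6.
Amira predeceased; the 1/6 allotted to Amira's branch passes to Amira's issue by representation.
The 1/6 is divided into 2 equal shares of 1/12 among Hanan, Nabil.
Hanan is living and takes 1/12.
Nabil is living and takes 1/12.
Zuhair predeceased; the 1/3 allotted to Zuhair's branch passes to Zuhair's issue by representation.
The 1/3 is divided into 3 equal shares of 1/9 among Karim, Ghada, Jamal.
Karim predeceased; the 1/9 allotted to Karim's branch passes to Karim's issue by representation.
Bashir is the sole taker at this level and receives the full 1/9.
Ghada is living and takes 1/9.
Jamal is living and takes 1/9.
Yasmin is living and takes 1/3.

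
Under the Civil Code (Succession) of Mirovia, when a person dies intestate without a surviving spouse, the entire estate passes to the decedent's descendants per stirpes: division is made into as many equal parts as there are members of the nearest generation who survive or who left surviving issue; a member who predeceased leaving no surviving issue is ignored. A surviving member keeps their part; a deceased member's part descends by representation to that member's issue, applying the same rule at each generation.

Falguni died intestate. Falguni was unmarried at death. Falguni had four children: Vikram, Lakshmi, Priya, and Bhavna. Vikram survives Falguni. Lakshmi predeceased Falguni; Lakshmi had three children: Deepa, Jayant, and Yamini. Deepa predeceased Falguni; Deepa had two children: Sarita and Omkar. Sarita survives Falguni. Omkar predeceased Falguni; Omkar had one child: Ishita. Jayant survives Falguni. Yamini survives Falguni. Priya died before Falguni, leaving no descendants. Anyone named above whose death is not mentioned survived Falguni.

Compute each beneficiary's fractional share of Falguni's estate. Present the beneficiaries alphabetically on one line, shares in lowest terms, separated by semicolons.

Bhavna 1/3; Ishita 1/18; Jayant 1/9; Sarita 1/18; Vikram 1/3; Yamini 1/9

There is no surviving spouse, so the entire estate passes to Falguni's descendants per stirpes.
Priya left no surviving issue, so that branch lapses and is disregarded.
The estate is divided into 3 equal shares of 1/3 among Vikram, Lakshmi, Bhavna.
Vikram is living and takes 1/3.
Lakshmi predeceased; the 1/3 allotted to Lakshmi's branch passes to Lakshmi's issue by representation.
The 1/3 is divided into 3 equal shares of 1/9 among Deepa, Jayant, Yamini.
Deepa predeceased; the 1/9 allotted to Deepa's branch passes to Deepa's issue by representation.
The 1/9 is divided into 2 equal shares of 1/18 among Sarita, Omkar.
Sarita is living and takes 1/18.
Omkar predeceased; the 1/18 allotted to Omkar's branch passes to Omkar's issue by representation.
Ishita is the sole taker at this level and receives the full 1/18.
Jayant is living and takes 1/9.
Yamini is living and takes 1/9.
Bhavna is living and takes 1/3.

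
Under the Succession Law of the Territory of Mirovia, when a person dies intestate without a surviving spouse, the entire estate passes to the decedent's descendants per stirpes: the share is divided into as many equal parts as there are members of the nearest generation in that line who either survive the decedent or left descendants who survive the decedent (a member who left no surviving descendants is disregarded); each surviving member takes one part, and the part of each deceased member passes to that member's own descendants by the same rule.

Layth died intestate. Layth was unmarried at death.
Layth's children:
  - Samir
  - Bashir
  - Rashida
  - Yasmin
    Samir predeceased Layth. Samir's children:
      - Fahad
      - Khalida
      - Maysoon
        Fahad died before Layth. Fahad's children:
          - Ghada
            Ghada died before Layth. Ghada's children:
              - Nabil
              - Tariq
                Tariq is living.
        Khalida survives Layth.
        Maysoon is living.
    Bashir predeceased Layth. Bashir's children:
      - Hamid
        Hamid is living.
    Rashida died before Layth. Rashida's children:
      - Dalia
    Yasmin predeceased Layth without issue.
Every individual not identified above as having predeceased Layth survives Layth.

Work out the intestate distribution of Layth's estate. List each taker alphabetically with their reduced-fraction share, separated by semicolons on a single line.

Dalia 1/3; Hamid 1/3; Khalida 1/9; Maysoon 1/9; Nabil 1/18; Tariq 1/18

There is no surviving spouse, so the entire estate passes to Layth's descendants per stirpes.
Yasmin left no surviving issue, so that branch lapses and is disregarded.
The estate is divided into 3 equal shares of 1/3 among Samir, Bashir, Rashida.
Samir predeceased; the 1/3 allotted to Samir's branch passes to Samir's issue by representation.
The 1/3 is divided into 3 equal shares of 1/9 among Fahad, Khalida, Maysoon.
Fahad predeceased; the 1/9 allotted to Fahad's branch passes to Fahad's issue by representation.
Ghada's line is the sole branch at this level, so the full 1/9 passes to Ghada's issue by representation.
The 1/9 is divided into 2 equal shares of 1/18 among Nabil, Tariq.
Nabil is living and takes 1/18.
Tariq is living and takes 1/18.
Khalida is living and takes 1/9.
Maysoon is living and takes 1/9.
Bashir predeceased; the 1/3 allotted to Bashir's branch passes to Bashir's issue by representation.
Hamid is the sole taker at this level and receives the full 1/3.
Rashida predeceased; the 1/3 allotted to Rashida's branch passes to Rashida's issue by representation.
Dalia is the sole taker at this level and receives the full 1/3.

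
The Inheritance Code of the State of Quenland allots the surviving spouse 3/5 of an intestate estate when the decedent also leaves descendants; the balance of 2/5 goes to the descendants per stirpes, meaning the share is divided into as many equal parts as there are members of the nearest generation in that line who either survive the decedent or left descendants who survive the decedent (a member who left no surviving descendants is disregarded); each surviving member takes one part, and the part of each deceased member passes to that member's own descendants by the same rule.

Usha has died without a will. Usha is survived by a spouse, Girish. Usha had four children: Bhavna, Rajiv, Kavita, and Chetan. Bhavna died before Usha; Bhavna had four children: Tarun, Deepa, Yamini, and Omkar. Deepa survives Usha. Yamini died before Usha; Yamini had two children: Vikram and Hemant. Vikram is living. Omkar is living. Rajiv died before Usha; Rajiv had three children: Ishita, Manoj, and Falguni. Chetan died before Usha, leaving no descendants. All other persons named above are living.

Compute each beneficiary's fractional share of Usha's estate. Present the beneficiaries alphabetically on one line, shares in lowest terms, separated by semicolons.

Girish, as surviving spouse, takes 3/5.
The remaining 2/5 passes to Usha's descendants per stirpes.
Chetan left no surviving issue, so that branch lapses and is disregarded.
The 2/5 is divided into 3 equal shares of 2/15 among Bhavna, Rajiv, Kavita.
Bhavna predeceased; the 2/15 allotted to Bhavna's branch passes to Bhavna's issue by representation.
The 2/15 is divided into 4 equal shares of 1/30 among Tarun, Deepa, Yamini, Omkar.
Tarun is living and takes 1/30.
Deepa is living and takes 1/30.
Yamini predeceased; the 1/30 allotted to Yamini's branch passes to Yamini's issue by representation.
The 1/30 is divided into 2 equal shares of 1/60 among Vikram, Hemant.
Vikram is living and takes 1/60.
Hemant is living and takes 1/60.
Omkar is living and takes 1/30.
Rajiv predeceased; the 2/15 allotted to Rajiv's branch passes to Rajiv's issue by representation.
The 2/15 is divided into 3 equal shares of 2/45 among Ishita, Manoj, Falguni.
Ishita is living and takes 2/45.
Manoj is living and takes 2/45.
Falguni is living and takes 2/45.
Kavita is living and takes 2/15.

Deepa 1/30; Falguni 2/45; Girish 3/5; Hemant 1/60; Ishita 2/45; Kavita 2/15; Manoj 2/45; Omkar 1/30; Tarun 1/30; Vikram 1/60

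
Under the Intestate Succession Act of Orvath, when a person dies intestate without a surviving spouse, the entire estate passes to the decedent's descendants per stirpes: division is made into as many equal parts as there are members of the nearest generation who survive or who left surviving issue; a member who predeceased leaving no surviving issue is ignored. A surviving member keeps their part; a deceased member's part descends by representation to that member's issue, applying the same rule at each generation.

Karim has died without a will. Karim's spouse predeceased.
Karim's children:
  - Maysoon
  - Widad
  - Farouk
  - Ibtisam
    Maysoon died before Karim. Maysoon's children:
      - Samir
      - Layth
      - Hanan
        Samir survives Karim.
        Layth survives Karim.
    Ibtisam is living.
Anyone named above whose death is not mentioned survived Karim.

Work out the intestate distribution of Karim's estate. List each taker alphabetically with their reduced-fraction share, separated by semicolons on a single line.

There is no surviving spouse, so the entire estate passes to Karim's descendants per stirpes.
The estate is divided into 4 equal shares of 1/4 among Maysoon, Widad, Farouk, Ibtisam.
Maysoon predeceased; the 1/4 allotted to Maysoon's branch passes to Maysoon's issue by representation.
The 1/4 is divided into 3 equal shares of 1/12 among Samir, Layth, Hanan.
Samir is living and takes 1/12.
Layth is living and takes 1/12.
Hanan is living and takes 1/12.
Widad is living and takes 1/4.
Farouk is living and takes 1/4.
Ibtisam is living and takes 1/4.

Farouk 1/4; Hanan 1/12; Ibtisam 1/4; Layth 1/12; Samir 1/12; Widad 1/4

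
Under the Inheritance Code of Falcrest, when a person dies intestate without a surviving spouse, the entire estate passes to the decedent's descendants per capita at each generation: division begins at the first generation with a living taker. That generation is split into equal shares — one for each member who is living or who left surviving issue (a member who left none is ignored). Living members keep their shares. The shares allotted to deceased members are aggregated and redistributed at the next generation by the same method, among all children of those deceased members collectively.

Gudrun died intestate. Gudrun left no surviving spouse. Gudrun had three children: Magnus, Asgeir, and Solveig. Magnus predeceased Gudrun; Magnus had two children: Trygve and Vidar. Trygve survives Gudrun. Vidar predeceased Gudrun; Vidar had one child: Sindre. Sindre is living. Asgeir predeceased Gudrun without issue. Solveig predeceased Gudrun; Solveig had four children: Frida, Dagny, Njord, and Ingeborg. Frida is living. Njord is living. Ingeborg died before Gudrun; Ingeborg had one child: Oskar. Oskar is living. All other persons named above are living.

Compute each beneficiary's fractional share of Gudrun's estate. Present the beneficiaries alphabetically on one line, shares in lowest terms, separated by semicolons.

There is no surviving spouse, so the entire estate passes to Gudrun's descendants per capita at each generation.
No one at generation 1 (Magnus, Solveig) is living; moving to the next generation.
At generation 2 (Trygve, Vidar, Frida, Dagny, Njord, Ingeborg) there are 6 shares of (1)/6 = 1/6 each.
Living: Trygve, Frida, Dagny, and Njord — each takes 1/6.
Deceased: Vidar and Ingeborg. Their combined 1/3 is pooled and carried to generation 3.
At generation 3 (Sindre, Oskar) there are 2 shares of (1/3)/2 = 1/6 each.
Living: Sindre and Oskar — each takes 1/6.

Dagny 1/6; Frida 1/6; Njord 1/6; Oskar 1/6; Sindre 1/6; Trygve 1/6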